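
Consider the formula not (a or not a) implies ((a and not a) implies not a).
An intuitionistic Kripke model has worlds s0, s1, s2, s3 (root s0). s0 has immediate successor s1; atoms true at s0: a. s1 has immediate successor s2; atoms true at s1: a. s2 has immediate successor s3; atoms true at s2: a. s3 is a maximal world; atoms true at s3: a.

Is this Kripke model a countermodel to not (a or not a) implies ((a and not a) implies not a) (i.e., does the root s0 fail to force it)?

s0 forces not (a or not a) implies ((a and not a) implies not a) vacuously: no world accessible from s0 forces the antecedent not (a or not a).
So the root s0 forces not (a or not a) implies ((a and not a) implies not a); the model is not a countermodel.

No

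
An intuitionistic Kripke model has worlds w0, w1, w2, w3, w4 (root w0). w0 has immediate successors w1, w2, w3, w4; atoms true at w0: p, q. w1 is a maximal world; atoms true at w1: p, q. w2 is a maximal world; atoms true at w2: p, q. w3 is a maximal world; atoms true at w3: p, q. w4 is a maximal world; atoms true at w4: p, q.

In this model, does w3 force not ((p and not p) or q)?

w3 does not force not ((p and not p) or q) since w3 is accessible from w3 and w3 forces (p and not p) or q.
w3 forces (p and not p) or q via the disjunct q.

No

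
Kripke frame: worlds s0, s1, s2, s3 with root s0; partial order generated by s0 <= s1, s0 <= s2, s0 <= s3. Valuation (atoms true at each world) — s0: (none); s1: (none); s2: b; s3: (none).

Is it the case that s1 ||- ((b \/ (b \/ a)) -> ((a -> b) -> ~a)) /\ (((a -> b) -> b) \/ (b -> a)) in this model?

Yes

s1 ||- ((b \/ (b \/ a)) -> ((a -> b) -> ~a)) /\ (((a -> b) -> b) \/ (b -> a)) since s1 forces both conjuncts.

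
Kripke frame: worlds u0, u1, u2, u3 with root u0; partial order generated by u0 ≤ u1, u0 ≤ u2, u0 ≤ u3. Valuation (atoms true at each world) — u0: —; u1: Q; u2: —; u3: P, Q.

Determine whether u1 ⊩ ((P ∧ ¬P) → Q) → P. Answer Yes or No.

No

u1 ⊮ ((P ∧ ¬P) → Q) → P: already at u1 itself, u1 ⊩ (P ∧ ¬P) → Q but u1 ⊮ P.
u1 lacks atom P, so u1 ⊮ P.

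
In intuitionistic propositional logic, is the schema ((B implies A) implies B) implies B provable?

No

This is Peirce's law, which is not intuitionistically valid.
A Kripke countermodel: worlds s0, s1; order generated by s0 <= s1; atoms true at each world — s0:{}; s1:{B}.
s0 does not force ((B implies A) implies B) implies B: already at s0 itself, s0 forces (B implies A) implies B but s0 does not force B.
s0 lacks atom B, so s0 does not force B.
So the root s0 does not force the formula.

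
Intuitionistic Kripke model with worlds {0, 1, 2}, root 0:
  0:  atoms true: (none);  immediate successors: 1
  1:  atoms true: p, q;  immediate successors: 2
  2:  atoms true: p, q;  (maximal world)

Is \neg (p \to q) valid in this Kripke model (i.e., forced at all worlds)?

No

Not every world: 0 \nVdash \neg (p \to q).
0 \nVdash \neg (p \to q) since 0 is accessible from 0 and 0 \Vdash p \to q.
0 \Vdash p \to q: every world accessible from 0 that forces p (namely 1, 2) also forces q.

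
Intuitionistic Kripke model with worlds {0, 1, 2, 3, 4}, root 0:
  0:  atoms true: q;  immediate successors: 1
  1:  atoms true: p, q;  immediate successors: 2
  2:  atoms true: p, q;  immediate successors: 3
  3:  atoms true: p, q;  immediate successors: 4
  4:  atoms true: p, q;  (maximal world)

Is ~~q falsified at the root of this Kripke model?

0 ||- ~~q: no world accessible from 0 forces ~q.
So the root 0 forces ~~q; the model is not a countermodel.

No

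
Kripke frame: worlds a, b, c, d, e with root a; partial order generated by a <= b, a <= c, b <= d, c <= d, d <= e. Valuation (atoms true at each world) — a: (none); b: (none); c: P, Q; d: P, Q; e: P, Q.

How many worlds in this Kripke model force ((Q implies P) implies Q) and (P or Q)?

3

a: does not force it — a does not force ((Q implies P) implies Q) and (P or Q) since a fails (Q implies P) implies Q.
b: does not force it.
c: forces it.
d: forces it.
e: forces it.
Worlds forcing the formula: {c, d, e}.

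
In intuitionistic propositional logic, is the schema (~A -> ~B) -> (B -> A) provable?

This is the converse of contraposition, which is not intuitionistically valid.
A Kripke countermodel: worlds w0, w1; order generated by w0 <= w1; atoms true at each world — w0:{B}; w1:{A,B}.
w0 ||-/- (~A -> ~B) -> (B -> A): already at w0 itself, w0 ||- ~A -> ~B but w0 ||-/- B -> A.
w0 ||-/- B -> A: already at w0 itself, w0 ||- B but w0 ||-/- A.
w0 lacks atom A, so w0 ||-/- A.
So the root w0 does not force the formula.

No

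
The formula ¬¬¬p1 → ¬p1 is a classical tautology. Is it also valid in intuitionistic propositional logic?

This is triple-negation reduction, which is intuitionistically derivable.
Assume ¬¬¬p1 and suppose p1. Then ¬¬p1 (double-negation introduction), contradicting ¬¬¬p1. So ¬p1.

Yes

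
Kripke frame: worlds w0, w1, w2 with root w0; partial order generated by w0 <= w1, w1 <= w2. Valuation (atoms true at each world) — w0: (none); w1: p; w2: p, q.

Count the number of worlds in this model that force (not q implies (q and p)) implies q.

1

w0: does not force it — w0 does not force (not q implies (q and p)) implies q: already at w0 itself, w0 forces not q implies (q and p) but w0 does not force q.
w1: does not force it — w1 does not force (not q implies (q and p)) implies q: already at w1 itself, w1 forces not q implies (q and p) but w1 does not force q.
w2: forces it.
Worlds forcing the formula: {w2}.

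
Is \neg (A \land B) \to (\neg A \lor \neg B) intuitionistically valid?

No

This is the constructively invalid direction of De Morgan's law for conjunction, which is not intuitionistically valid.
A Kripke countermodel: worlds 0, 1, 2; order generated by 0 \le 1, 0 \le 2; atoms true at each world — 0:{}; 1:{A}; 2:{B}.
0 \nVdash \neg (A \land B) \to (\neg A \lor \neg B): already at 0 itself, 0 \Vdash \neg (A \land B) but 0 \nVdash \neg A \lor \neg B.
0 \nVdash \neg A \lor \neg B: neither disjunct is forced at 0.
0 \nVdash \neg A since 1 is accessible from 0 and 1 \Vdash A.
So the root 0 does not force the formula.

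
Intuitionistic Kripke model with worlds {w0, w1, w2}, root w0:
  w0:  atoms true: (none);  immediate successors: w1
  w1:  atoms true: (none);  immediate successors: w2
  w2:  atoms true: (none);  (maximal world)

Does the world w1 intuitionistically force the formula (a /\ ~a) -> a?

Yes

w1 ||- (a /\ ~a) -> a vacuously: no world accessible from w1 forces the antecedent a /\ ~a.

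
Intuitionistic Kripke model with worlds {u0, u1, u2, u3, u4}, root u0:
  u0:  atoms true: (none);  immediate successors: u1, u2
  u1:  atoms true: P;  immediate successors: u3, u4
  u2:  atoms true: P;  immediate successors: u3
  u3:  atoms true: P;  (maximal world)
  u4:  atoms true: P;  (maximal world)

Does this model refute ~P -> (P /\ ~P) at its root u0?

u0 ||- ~P -> (P /\ ~P) vacuously: no world accessible from u0 forces the antecedent ~P.
So the root u0 forces ~P -> (P /\ ~P); the model is not a countermodel.

No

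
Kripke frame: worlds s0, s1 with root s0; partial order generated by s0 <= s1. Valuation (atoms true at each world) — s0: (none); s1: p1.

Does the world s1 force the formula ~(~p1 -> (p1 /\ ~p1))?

No

s1 ||-/- ~(~p1 -> (p1 /\ ~p1)) since s1 is accessible from s1 and s1 ||- ~p1 -> (p1 /\ ~p1).
s1 ||- ~p1 -> (p1 /\ ~p1) vacuously: no world accessible from s1 forces the antecedent ~p1.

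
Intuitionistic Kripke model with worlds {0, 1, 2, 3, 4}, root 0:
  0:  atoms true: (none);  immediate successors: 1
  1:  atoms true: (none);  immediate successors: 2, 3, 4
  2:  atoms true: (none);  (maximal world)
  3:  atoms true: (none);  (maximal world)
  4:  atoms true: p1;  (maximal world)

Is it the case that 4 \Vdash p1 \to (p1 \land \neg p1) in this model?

4 \nVdash p1 \to (p1 \land \neg p1): already at 4 itself, 4 \Vdash p1 but 4 \nVdash p1 \land \neg p1.
4 \nVdash p1 \land \neg p1 since 4 fails \neg p1.

No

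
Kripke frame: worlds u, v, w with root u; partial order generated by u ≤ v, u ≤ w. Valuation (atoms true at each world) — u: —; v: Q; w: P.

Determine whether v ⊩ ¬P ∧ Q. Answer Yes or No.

Yes

v ⊩ ¬P ∧ Q since v forces both conjuncts.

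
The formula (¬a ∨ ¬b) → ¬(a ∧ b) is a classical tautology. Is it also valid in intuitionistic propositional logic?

Yes

This is a constructively valid De Morgan direction (disjunction of negations to negated conjunction), which is intuitionistically derivable.
If ¬a holds at a world then no accessible world forces a, hence none forces a ∧ b; likewise for ¬b.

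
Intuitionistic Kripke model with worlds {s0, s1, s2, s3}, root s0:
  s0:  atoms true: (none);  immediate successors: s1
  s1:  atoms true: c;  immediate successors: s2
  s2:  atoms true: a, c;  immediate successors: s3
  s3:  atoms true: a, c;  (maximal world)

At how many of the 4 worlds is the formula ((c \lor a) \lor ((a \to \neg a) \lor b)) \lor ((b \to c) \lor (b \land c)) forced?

4

s0: forces it.
s1: forces it.
s2: forces it.
s3: forces it.
Worlds forcing the formula: {s0, s1, s2, s3}.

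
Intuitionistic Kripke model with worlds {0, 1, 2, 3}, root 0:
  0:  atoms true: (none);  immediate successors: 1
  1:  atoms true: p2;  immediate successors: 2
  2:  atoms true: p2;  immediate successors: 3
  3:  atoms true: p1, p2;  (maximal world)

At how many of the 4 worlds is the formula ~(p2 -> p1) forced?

0: does not force it — 0 ||-/- ~(p2 -> p1) since 3 is accessible from 0 and 3 ||- p2 -> p1.
1: does not force it — 1 ||-/- ~(p2 -> p1) since 3 is accessible from 1 and 3 ||- p2 -> p1.
2: does not force it.
3: does not force it.
Worlds forcing the formula: { }.

0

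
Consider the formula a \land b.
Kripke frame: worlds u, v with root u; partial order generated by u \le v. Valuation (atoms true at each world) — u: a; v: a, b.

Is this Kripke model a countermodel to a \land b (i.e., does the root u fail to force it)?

u \nVdash a \land b since u fails b.
So the root u does not force a \land b; the model is a countermodel.

Yes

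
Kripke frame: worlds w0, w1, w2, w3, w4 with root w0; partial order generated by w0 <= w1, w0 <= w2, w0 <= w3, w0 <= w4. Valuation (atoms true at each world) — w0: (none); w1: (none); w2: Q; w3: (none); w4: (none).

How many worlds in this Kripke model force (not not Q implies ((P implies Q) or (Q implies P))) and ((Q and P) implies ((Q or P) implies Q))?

5

w0: forces it.
w1: forces it.
w2: forces it.
w3: forces it.
w4: forces it.
Worlds forcing the formula: {w0, w1, w2, w3, w4}.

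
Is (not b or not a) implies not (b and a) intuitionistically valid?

Yes

This is a constructively valid De Morgan direction (disjunction of negations to negated conjunction), which is intuitionistically derivable.
If not b holds at a world then no accessible world forces b, hence none forces b and a; likewise for not a.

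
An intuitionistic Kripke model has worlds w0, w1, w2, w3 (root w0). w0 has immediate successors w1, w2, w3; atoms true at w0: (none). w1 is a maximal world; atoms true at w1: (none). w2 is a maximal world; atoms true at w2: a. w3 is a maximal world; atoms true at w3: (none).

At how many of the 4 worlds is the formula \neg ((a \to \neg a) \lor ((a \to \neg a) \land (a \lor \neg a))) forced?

1

w0: does not force it — w0 \nVdash \neg ((a \to \neg a) \lor ((a \to \neg a) \land (a \lor \neg a))) since w1 is accessible from w0 and w1 \Vdash (a \to \neg a) \lor ((a \to \neg a) \land (a \lor \neg a)).
w1: does not force it.
w2: forces it.
w3: does not force it.
Worlds forcing the formula: {w2}.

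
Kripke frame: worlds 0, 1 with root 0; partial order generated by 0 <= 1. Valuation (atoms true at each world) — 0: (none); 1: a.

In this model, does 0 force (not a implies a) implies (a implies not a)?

0 does not force (not a implies a) implies (a implies not a): already at 0 itself, 0 forces not a implies a but 0 does not force a implies not a.
0 does not force a implies not a: at the accessible world 1, 1 forces a but 1 does not force not a.
1 does not force not a since 1 is accessible from 1 and 1 forces a.

No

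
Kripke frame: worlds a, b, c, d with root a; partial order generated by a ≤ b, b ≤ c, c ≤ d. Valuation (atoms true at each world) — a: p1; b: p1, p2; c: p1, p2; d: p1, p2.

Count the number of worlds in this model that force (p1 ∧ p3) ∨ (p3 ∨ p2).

a: does not force it — a ⊮ (p1 ∧ p3) ∨ (p3 ∨ p2): neither disjunct is forced at a.
b: forces it.
c: forces it.
d: forces it.
Worlds forcing the formula: {b, c, d}.

3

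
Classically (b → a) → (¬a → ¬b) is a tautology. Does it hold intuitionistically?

Yes

This is the forward direction of contraposition, which is intuitionistically derivable.
Assume b → a and ¬a. If b held then a would follow, contradicting ¬a; so ¬b.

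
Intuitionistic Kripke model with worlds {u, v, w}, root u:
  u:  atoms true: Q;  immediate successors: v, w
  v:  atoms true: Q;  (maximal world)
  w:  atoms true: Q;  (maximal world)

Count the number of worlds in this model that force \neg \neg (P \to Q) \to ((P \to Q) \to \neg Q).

0

u: does not force it — u \nVdash \neg \neg (P \to Q) \to ((P \to Q) \to \neg Q): already at u itself, u \Vdash \neg \neg (P \to Q) but u \nVdash (P \to Q) \to \neg Q.
v: does not force it.
w: does not force it.
Worlds forcing the formula: { }.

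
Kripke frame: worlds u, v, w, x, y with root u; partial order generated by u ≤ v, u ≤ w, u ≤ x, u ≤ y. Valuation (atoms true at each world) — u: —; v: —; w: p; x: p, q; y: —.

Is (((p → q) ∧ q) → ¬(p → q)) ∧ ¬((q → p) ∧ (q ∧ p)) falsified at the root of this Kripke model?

Yes

u ⊮ (((p → q) ∧ q) → ¬(p → q)) ∧ ¬((q → p) ∧ (q ∧ p)) since u fails ((p → q) ∧ q) → ¬(p → q).
So the root u does not force (((p → q) ∧ q) → ¬(p → q)) ∧ ¬((q → p) ∧ (q ∧ p)); the model is a countermodel.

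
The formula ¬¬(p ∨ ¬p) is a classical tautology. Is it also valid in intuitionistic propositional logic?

This is the double negation of excluded middle, which is intuitionistically derivable.
Assuming ¬(p ∨ ¬p): from p we'd get p ∨ ¬p, so ¬p; but then p ∨ ¬p again — contradiction. Hence ¬¬(p ∨ ¬p).

Yes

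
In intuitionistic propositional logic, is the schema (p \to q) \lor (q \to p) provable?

This is the Gödel–Dummett linearity axiom, which is not intuitionistically valid.
A Kripke countermodel: worlds s0, s1, s2; order generated by s0 \le s1, s0 \le s2; atoms true at each world — s0:{}; s1:{p}; s2:{q}.
s0 \nVdash (p \to q) \lor (q \to p): neither disjunct is forced at s0.
s0 \nVdash p \to q: at the accessible world s1, s1 \Vdash p but s1 \nVdash q.
s1 lacks atom q, so s1 \nVdash q.
So the root s0 does not force the formula.

No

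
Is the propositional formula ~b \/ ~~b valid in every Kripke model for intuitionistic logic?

This is the weak law of excluded middle, which is not intuitionistically valid.
A Kripke countermodel: worlds w0, w1, w2; order generated by w0 <= w1, w0 <= w2; atoms true at each world — w0:{}; w1:{b}; w2:{}.
w0 ||-/- ~b \/ ~~b: neither disjunct is forced at w0.
w0 ||-/- ~b since w1 is accessible from w0 and w1 ||- b.
So the root w0 does not force the formula.

No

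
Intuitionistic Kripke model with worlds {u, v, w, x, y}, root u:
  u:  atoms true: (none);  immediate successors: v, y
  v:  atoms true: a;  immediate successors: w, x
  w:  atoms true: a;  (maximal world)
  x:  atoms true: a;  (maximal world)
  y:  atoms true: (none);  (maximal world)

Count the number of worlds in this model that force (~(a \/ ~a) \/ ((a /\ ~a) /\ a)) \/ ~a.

1

u: does not force it — u ||-/- (~(a \/ ~a) \/ ((a /\ ~a) /\ a)) \/ ~a: neither disjunct is forced at u.
v: does not force it.
w: does not force it.
x: does not force it.
y: forces it.
Worlds forcing the formula: {y}.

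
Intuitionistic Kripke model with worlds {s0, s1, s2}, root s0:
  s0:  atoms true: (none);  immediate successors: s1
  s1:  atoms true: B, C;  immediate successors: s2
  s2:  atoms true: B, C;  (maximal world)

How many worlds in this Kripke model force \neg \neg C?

3

s0: forces it.
s1: forces it.
s2: forces it.
Worlds forcing the formula: {s0, s1, s2}.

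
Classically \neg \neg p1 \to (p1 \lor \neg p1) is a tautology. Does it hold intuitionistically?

No

This is a variant of double-negation elimination (deriving excluded middle from double negation), which is not intuitionistically valid.
A Kripke countermodel: worlds 0, 1; order generated by 0 \le 1; atoms true at each world — 0:{}; 1:{p1}.
0 \nVdash \neg \neg p1 \to (p1 \lor \neg p1): already at 0 itself, 0 \Vdash \neg \neg p1 but 0 \nVdash p1 \lor \neg p1.
0 \nVdash p1 \lor \neg p1: neither disjunct is forced at 0.
0 lacks atom p1, so 0 \nVdash p1.
So the root 0 does not force the formula.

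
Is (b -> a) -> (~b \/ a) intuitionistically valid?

No

This is the material-implication-as-disjunction principle, which is not intuitionistically valid.
A Kripke countermodel: worlds s0, s1; order generated by s0 <= s1; atoms true at each world — s0:{}; s1:{a,b}.
s0 ||-/- (b -> a) -> (~b \/ a): already at s0 itself, s0 ||- b -> a but s0 ||-/- ~b \/ a.
s0 ||-/- ~b \/ a: neither disjunct is forced at s0.
s0 ||-/- ~b since s1 is accessible from s0 and s1 ||- b.
So the root s0 does not force the formula.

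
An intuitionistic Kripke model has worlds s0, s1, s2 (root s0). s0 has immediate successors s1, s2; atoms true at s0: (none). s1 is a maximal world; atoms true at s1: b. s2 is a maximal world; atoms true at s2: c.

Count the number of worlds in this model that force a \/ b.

1

s0: does not force it — s0 ||-/- a \/ b: neither disjunct is forced at s0.
s1: forces it.
s2: does not force it — s2 ||-/- a \/ b: neither disjunct is forced at s2.
Worlds forcing the formula: {s1}.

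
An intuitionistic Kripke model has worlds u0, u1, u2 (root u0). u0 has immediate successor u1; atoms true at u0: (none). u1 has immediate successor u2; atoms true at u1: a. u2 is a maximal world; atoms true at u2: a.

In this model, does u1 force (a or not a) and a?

Yes

u1 forces (a or not a) and a since u1 forces both conjuncts.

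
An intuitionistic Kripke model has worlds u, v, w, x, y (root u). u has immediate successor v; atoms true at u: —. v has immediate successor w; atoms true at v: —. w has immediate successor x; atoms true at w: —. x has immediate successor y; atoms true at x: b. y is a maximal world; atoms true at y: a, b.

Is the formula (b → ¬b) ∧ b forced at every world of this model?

No

Not every world: u ⊮ (b → ¬b) ∧ b.
u ⊮ (b → ¬b) ∧ b since u fails b → ¬b.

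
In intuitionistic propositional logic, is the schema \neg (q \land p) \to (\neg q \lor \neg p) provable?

This is the constructively invalid direction of De Morgan's law for conjunction, which is not intuitionistically valid.
A Kripke countermodel: worlds a, b, c; order generated by a \le b, a \le c; atoms true at each world — a:{}; b:{q}; c:{p}.
a \nVdash \neg (q \land p) \to (\neg q \lor \neg p): already at a itself, a \Vdash \neg (q \land p) but a \nVdash \neg q \lor \neg p.
a \nVdash \neg q \lor \neg p: neither disjunct is forced at a.
a \nVdash \neg q since b is accessible from a and b \Vdash q.
So the root a does not force the formula.

No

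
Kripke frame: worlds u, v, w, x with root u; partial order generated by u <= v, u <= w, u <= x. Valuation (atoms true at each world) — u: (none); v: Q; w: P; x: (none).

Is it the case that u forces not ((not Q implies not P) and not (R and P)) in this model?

u does not force not ((not Q implies not P) and not (R and P)) since v is accessible from u and v forces (not Q implies not P) and not (R and P).
v forces (not Q implies not P) and not (R and P) since v forces both conjuncts.

No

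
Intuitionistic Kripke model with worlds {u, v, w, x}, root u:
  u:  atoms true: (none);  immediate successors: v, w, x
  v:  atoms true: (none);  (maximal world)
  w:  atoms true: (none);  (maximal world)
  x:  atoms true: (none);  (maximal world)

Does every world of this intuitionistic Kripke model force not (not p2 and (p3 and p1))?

u forces not (not p2 and (p3 and p1)): no world accessible from u forces not p2 and (p3 and p1).
Since the root u forces not (not p2 and (p3 and p1)) and forcing is persistent (monotone upward), every world forces it.

Yes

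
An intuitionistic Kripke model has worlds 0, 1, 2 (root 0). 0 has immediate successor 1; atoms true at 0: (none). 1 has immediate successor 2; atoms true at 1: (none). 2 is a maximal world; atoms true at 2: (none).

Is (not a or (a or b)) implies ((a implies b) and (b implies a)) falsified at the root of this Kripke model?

No

0 forces (not a or (a or b)) implies ((a implies b) and (b implies a)): every world accessible from 0 that forces not a or (a or b) (namely 0, 1, 2) also forces (a implies b) and (b implies a).
So the root 0 forces (not a or (a or b)) implies ((a implies b) and (b implies a)); the model is not a countermodel.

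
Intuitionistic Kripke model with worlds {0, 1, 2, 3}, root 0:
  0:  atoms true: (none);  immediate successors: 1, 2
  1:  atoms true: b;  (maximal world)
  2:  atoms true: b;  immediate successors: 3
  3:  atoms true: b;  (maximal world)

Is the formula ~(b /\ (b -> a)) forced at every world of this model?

Yes

0 ||- ~(b /\ (b -> a)): no world accessible from 0 forces b /\ (b -> a).
Since the root 0 forces ~(b /\ (b -> a)) and forcing is persistent (monotone upward), every world forces it.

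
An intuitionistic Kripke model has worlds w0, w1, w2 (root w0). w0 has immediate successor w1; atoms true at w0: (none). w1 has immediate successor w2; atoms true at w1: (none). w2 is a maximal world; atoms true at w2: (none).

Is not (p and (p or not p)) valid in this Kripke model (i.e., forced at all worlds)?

Yes

w0 forces not (p and (p or not p)): no world accessible from w0 forces p and (p or not p).
Since the root w0 forces not (p and (p or not p)) and forcing is persistent (monotone upward), every world forces it.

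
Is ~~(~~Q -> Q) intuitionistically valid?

Yes

This is the double negation of double-negation elimination, which is intuitionistically derivable.
By Glivenko's theorem the double negation of any classical propositional tautology is intuitionistically provable; ~~Q -> Q is classically a tautology.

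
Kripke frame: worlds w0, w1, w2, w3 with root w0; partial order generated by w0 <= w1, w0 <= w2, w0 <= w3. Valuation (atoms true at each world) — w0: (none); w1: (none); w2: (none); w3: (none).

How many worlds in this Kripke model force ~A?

w0: forces it.
w1: forces it.
w2: forces it.
w3: forces it.
Worlds forcing the formula: {w0, w1, w2, w3}.

4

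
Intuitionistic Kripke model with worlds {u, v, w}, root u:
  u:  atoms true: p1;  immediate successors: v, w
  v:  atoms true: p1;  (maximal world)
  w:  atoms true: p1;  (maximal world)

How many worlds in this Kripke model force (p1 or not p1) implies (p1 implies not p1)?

0

u: does not force it — u does not force (p1 or not p1) implies (p1 implies not p1): already at u itself, u forces p1 or not p1 but u does not force p1 implies not p1.
v: does not force it — v does not force (p1 or not p1) implies (p1 implies not p1): already at v itself, v forces p1 or not p1 but v does not force p1 implies not p1.
w: does not force it — w does not force (p1 or not p1) implies (p1 implies not p1): already at w itself, w forces p1 or not p1 but w does not force p1 implies not p1.
Worlds forcing the formula: { }.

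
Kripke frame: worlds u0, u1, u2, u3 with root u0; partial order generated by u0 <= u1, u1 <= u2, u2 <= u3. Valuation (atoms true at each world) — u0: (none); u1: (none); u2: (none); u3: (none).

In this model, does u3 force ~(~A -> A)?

Yes

u3 ||- ~(~A -> A): no world accessible from u3 forces ~A -> A.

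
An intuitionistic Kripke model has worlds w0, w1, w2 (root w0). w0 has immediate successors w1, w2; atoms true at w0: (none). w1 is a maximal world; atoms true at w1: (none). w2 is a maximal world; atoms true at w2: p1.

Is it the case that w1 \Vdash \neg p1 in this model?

w1 \Vdash \neg p1: no world accessible from w1 forces p1.

Yes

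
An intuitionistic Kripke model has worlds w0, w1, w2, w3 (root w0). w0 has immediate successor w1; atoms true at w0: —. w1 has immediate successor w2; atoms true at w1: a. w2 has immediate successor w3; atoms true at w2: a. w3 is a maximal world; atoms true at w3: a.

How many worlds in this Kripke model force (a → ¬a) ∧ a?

0

w0: does not force it — w0 ⊮ (a → ¬a) ∧ a since w0 fails a → ¬a.
w1: does not force it — w1 ⊮ (a → ¬a) ∧ a since w1 fails a → ¬a.
w2: does not force it.
w3: does not force it.
Worlds forcing the formula: { }.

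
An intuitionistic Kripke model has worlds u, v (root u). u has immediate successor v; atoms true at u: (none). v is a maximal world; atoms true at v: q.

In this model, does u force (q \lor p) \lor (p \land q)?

u \nVdash (q \lor p) \lor (p \land q): neither disjunct is forced at u.
u \nVdash q \lor p: neither disjunct is forced at u.
u lacks atom q, so u \nVdash q.

No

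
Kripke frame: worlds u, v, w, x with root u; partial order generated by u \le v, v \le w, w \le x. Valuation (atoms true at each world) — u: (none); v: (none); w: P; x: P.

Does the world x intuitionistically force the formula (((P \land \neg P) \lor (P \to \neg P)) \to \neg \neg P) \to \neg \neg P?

x \Vdash (((P \land \neg P) \lor (P \to \neg P)) \to \neg \neg P) \to \neg \neg P: every world accessible from x that forces ((P \land \neg P) \lor (P \to \neg P)) \to \neg \neg P (namely x) also forces \neg \neg P.

Yes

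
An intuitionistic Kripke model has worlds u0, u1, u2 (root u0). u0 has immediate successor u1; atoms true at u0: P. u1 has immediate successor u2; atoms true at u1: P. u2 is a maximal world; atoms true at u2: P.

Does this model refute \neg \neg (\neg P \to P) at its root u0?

u0 \Vdash \neg \neg (\neg P \to P): no world accessible from u0 forces \neg (\neg P \to P).
So the root u0 forces \neg \neg (\neg P \to P); the model is not a countermodel.

No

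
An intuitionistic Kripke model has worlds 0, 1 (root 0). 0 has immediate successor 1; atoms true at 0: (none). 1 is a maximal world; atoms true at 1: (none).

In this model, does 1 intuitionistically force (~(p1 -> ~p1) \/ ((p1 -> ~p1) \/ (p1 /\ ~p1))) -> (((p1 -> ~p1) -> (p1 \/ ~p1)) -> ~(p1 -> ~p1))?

1 ||-/- (~(p1 -> ~p1) \/ ((p1 -> ~p1) \/ (p1 /\ ~p1))) -> (((p1 -> ~p1) -> (p1 \/ ~p1)) -> ~(p1 -> ~p1)): already at 1 itself, 1 ||- ~(p1 -> ~p1) \/ ((p1 -> ~p1) \/ (p1 /\ ~p1)) but 1 ||-/- ((p1 -> ~p1) -> (p1 \/ ~p1)) -> ~(p1 -> ~p1).
1 ||-/- ((p1 -> ~p1) -> (p1 \/ ~p1)) -> ~(p1 -> ~p1): already at 1 itself, 1 ||- (p1 -> ~p1) -> (p1 \/ ~p1) but 1 ||-/- ~(p1 -> ~p1).
1 ||-/- ~(p1 -> ~p1) since 1 is accessible from 1 and 1 ||- p1 -> ~p1.

No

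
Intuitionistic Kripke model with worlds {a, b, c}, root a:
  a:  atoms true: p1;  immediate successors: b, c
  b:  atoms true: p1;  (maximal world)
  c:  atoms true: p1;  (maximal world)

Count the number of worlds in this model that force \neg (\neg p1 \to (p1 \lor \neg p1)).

a: does not force it — a \nVdash \neg (\neg p1 \to (p1 \lor \neg p1)) since a is accessible from a and a \Vdash \neg p1 \to (p1 \lor \neg p1).
b: does not force it — b \nVdash \neg (\neg p1 \to (p1 \lor \neg p1)) since b is accessible from b and b \Vdash \neg p1 \to (p1 \lor \neg p1).
c: does not force it — c \nVdash \neg (\neg p1 \to (p1 \lor \neg p1)) since c is accessible from c and c \Vdash \neg p1 \to (p1 \lor \neg p1).
Worlds forcing the formula: { }.

0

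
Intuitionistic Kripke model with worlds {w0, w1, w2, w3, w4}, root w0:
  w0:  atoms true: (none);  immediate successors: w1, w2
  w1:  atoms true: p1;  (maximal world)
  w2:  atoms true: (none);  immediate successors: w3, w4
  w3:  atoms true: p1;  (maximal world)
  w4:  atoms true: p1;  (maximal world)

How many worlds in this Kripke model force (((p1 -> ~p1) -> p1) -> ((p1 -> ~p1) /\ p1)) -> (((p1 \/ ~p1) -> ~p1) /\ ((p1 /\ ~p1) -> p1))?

5

w0: forces it.
w1: forces it.
w2: forces it.
w3: forces it.
w4: forces it.
Worlds forcing the formula: {w0, w1, w2, w3, w4}.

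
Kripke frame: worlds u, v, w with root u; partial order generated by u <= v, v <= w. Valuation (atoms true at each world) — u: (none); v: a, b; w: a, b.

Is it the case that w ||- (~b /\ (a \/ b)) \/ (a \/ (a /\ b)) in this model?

Yes

w ||- (~b /\ (a \/ b)) \/ (a \/ (a /\ b)) via the disjunct a \/ (a /\ b).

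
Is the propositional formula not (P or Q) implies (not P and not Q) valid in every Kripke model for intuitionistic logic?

Yes

This is a constructively valid De Morgan direction (negated disjunction to conjunction of negations), which is intuitionistically derivable.
From not (P or Q): if P held then P or Q would, contradiction — so not P; similarly not Q.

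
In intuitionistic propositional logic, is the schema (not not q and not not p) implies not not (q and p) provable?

This is the distribution of double negation over conjunction, which is intuitionistically derivable.
Assume not not q, not not p, and not (q and p). From q we'd get not p (since q and p is refuted), contradicting not not p; so not q, contradicting not not q.

Yes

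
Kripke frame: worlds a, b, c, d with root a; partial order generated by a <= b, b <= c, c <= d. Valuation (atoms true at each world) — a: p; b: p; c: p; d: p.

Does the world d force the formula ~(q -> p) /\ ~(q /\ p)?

d ||-/- ~(q -> p) /\ ~(q /\ p) since d fails ~(q -> p).

No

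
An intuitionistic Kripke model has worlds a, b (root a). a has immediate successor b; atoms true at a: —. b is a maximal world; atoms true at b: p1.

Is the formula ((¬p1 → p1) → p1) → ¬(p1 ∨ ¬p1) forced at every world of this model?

Not every world: a ⊮ ((¬p1 → p1) → p1) → ¬(p1 ∨ ¬p1).
a ⊮ ((¬p1 → p1) → p1) → ¬(p1 ∨ ¬p1): at the accessible world b, b ⊩ (¬p1 → p1) → p1 but b ⊮ ¬(p1 ∨ ¬p1).
b ⊮ ¬(p1 ∨ ¬p1) since b is accessible from b and b ⊩ p1 ∨ ¬p1.
b ⊩ p1 ∨ ¬p1 via the disjunct p1.

No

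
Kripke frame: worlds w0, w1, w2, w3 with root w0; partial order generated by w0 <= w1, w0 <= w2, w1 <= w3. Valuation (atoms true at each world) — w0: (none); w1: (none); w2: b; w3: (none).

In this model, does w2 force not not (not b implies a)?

Yes

w2 forces not not (not b implies a): no world accessible from w2 forces not (not b implies a).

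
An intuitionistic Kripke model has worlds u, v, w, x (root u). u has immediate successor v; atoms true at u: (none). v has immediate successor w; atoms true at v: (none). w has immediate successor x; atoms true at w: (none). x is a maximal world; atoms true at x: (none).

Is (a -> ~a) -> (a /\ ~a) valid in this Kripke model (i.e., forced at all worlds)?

Not every world: u ||-/- (a -> ~a) -> (a /\ ~a).
u ||-/- (a -> ~a) -> (a /\ ~a): already at u itself, u ||- a -> ~a but u ||-/- a /\ ~a.
u ||-/- a /\ ~a since u fails a.

No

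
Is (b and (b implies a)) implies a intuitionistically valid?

This is modus ponens in implicational form, which is intuitionistically derivable.
If a world forces b and b implies a, then applying the implication at that world (which is accessible from itself) gives a.

Yes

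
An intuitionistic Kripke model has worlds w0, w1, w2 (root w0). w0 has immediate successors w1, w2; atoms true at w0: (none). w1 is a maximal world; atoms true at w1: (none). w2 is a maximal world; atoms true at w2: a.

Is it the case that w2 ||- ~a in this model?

w2 ||-/- ~a since w2 is accessible from w2 and w2 ||- a.

No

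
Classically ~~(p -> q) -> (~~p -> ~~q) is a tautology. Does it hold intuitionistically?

Yes

This is the distribution of double negation over implication, which is intuitionistically derivable.
Assume ~~(p -> q) and ~~p; suppose ~q. Then p -> q would give ~p (by contraposition), contradicting ~~p; so ~(p -> q), contradicting ~~(p -> q). Hence ~~q.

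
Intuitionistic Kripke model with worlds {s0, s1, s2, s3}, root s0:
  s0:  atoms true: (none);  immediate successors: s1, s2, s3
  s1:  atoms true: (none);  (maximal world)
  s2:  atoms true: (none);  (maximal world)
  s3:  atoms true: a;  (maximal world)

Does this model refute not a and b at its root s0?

Yes

s0 does not force not a and b since s0 fails not a.
So the root s0 does not force not a and b; the model is a countermodel.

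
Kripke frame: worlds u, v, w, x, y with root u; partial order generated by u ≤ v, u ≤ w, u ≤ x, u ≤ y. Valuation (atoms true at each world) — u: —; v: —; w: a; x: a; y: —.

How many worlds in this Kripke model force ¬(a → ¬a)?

u: does not force it — u ⊮ ¬(a → ¬a) since v is accessible from u and v ⊩ a → ¬a.
v: does not force it — v ⊮ ¬(a → ¬a) since v is accessible from v and v ⊩ a → ¬a.
w: forces it.
x: forces it.
y: does not force it — y ⊮ ¬(a → ¬a) since y is accessible from y and y ⊩ a → ¬a.
Worlds forcing the formula: {w, x}.

2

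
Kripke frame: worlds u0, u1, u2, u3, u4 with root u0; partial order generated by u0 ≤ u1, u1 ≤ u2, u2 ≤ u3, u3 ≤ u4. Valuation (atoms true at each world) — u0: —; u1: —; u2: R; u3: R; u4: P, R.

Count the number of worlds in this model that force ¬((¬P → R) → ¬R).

u0: forces it.
u1: forces it.
u2: forces it.
u3: forces it.
u4: forces it.
Worlds forcing the formula: {u0, u1, u2, u3, u4}.

5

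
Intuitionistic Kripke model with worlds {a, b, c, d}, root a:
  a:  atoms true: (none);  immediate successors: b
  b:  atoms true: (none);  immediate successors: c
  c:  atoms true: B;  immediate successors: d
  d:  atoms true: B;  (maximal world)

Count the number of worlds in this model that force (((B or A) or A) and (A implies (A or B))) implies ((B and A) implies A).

a: forces it.
b: forces it.
c: forces it.
d: forces it.
Worlds forcing the formula: {a, b, c, d}.

4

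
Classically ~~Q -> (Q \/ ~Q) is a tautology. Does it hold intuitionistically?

No

This is a variant of double-negation elimination (deriving excluded middle from double negation), which is not intuitionistically valid.
A Kripke countermodel: worlds w0, w1; order generated by w0 <= w1; atoms true at each world — w0:{}; w1:{Q}.
w0 ||-/- ~~Q -> (Q \/ ~Q): already at w0 itself, w0 ||- ~~Q but w0 ||-/- Q \/ ~Q.
w0 ||-/- Q \/ ~Q: neither disjunct is forced at w0.
w0 lacks atom Q, so w0 ||-/- Q.
So the root w0 does not force the formula.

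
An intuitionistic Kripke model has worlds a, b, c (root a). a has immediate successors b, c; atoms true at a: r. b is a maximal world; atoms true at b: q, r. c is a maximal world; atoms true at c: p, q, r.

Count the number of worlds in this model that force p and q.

a: does not force it — a does not force p and q since a fails p.
b: does not force it — b does not force p and q since b fails p.
c: forces it.
Worlds forcing the formula: {c}.

1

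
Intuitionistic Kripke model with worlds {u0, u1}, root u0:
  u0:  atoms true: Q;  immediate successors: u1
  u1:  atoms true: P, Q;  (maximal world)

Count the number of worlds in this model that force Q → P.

1

u0: does not force it — u0 ⊮ Q → P: already at u0 itself, u0 ⊩ Q but u0 ⊮ P.
u1: forces it.
Worlds forcing the formula: {u1}.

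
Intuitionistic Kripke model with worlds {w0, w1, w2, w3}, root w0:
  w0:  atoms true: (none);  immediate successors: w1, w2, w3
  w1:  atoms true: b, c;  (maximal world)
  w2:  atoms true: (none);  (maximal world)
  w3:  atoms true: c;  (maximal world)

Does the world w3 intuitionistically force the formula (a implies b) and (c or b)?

w3 forces (a implies b) and (c or b) since w3 forces both conjuncts.

Yes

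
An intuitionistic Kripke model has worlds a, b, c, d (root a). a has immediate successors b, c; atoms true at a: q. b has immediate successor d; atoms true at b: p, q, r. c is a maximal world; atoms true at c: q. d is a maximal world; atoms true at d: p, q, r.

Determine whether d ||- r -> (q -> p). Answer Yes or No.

Yes

d ||- r -> (q -> p): every world accessible from d that forces r (namely d) also forces q -> p.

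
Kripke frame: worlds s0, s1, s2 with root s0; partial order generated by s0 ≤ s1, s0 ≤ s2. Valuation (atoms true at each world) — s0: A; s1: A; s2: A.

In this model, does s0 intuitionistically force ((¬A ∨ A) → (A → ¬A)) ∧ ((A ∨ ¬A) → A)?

No

s0 ⊮ ((¬A ∨ A) → (A → ¬A)) ∧ ((A ∨ ¬A) → A) since s0 fails (¬A ∨ A) → (A → ¬A).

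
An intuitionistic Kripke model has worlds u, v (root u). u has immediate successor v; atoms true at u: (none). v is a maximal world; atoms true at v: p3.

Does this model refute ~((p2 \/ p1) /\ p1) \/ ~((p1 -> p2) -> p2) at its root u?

No

u ||- ~((p2 \/ p1) /\ p1) \/ ~((p1 -> p2) -> p2) via the disjunct ~((p2 \/ p1) /\ p1).
So the root u forces ~((p2 \/ p1) /\ p1) \/ ~((p1 -> p2) -> p2); the model is not a countermodel.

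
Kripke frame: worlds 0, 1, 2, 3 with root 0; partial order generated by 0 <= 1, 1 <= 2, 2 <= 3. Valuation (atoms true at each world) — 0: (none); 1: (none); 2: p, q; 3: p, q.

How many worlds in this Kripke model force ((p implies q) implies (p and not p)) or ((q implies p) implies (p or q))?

2

0: does not force it — 0 does not force ((p implies q) implies (p and not p)) or ((q implies p) implies (p or q)): neither disjunct is forced at 0.
1: does not force it — 1 does not force ((p implies q) implies (p and not p)) or ((q implies p) implies (p or q)): neither disjunct is forced at 1.
2: forces it.
3: forces it.
Worlds forcing the formula: {2, 3}.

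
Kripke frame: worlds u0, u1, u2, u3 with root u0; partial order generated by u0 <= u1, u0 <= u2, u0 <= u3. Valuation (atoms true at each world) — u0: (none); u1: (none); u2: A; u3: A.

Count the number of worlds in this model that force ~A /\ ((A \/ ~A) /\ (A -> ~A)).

u0: does not force it — u0 ||-/- ~A /\ ((A \/ ~A) /\ (A -> ~A)) since u0 fails ~A.
u1: forces it.
u2: does not force it.
u3: does not force it.
Worlds forcing the formula: {u1}.

1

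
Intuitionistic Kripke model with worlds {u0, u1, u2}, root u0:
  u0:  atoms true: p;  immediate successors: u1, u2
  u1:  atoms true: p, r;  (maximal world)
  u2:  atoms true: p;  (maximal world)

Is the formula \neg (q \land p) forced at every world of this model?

u0 \Vdash \neg (q \land p): no world accessible from u0 forces q \land p.
Since the root u0 forces \neg (q \land p) and forcing is persistent (monotone upward), every world forces it.

Yes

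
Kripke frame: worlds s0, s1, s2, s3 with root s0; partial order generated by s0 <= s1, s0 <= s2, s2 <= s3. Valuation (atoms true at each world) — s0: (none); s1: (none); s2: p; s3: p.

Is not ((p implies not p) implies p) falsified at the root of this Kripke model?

Yes

s0 does not force not ((p implies not p) implies p) since s2 is accessible from s0 and s2 forces (p implies not p) implies p.
s2 forces (p implies not p) implies p vacuously: no world accessible from s2 forces the antecedent p implies not p.
So the root s0 does not force not ((p implies not p) implies p); the model is a countermodel.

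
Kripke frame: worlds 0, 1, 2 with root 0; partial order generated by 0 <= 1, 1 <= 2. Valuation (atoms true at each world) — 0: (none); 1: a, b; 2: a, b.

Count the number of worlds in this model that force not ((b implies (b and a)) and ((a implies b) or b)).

0

0: does not force it — 0 does not force not ((b implies (b and a)) and ((a implies b) or b)) since 0 is accessible from 0 and 0 forces (b implies (b and a)) and ((a implies b) or b).
1: does not force it.
2: does not force it.
Worlds forcing the formula: { }.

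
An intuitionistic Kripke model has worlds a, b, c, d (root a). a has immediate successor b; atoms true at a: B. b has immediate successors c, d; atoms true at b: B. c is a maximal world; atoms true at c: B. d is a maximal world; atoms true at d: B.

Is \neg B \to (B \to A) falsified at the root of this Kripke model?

a \Vdash \neg B \to (B \to A) vacuously: no world accessible from a forces the antecedent \neg B.
So the root a forces \neg B \to (B \to A); the model is not a countermodel.

No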